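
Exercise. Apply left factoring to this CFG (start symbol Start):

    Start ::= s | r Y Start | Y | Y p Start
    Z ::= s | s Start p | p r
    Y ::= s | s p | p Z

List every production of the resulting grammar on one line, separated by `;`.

Start has alternatives sharing prefix 'Y': factor to Start → Y Start1 with Start1 → ε | p Start.
Z has alternatives sharing prefix 's': factor to Z → s Z1 with Z1 → ε | Start p.
Y has alternatives sharing prefix 's': factor to Y → s Y1 with Y1 → ε | p.

Start ::= s | r Y Start | Y Start1; Z ::= p r | s Z1; Y ::= p Z | s Y1; Start1 ::= ε | p Start; Z1 ::= ε | Start p; Y1 ::= ε | p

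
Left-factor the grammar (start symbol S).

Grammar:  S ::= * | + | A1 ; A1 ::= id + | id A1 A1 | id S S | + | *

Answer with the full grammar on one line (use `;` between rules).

A1 has alternatives sharing prefix 'id': factor to A1 → id A1' with A1' → + | A1 A1 | S S.

S ::= * | + | A1; A1 ::= + | * | id A1'; A1' ::= + | A1 A1 | S S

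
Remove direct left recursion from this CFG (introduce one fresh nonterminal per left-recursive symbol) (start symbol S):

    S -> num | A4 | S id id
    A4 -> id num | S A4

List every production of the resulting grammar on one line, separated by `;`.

S -> num S' | A4 S'; A4 -> id num | S A4; S' -> id id S' | ε

Left recursion appears on S.
For S: α = {id id}, β = {num, A4}. Rewrite as S → β S' and S' → α S' | ε.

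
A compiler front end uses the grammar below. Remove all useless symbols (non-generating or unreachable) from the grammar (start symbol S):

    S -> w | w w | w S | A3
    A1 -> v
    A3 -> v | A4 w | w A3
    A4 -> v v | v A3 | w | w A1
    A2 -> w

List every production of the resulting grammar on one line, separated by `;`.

Generating nonterminals: {A1, A2, A3, A4, S}.
Reachable from S after that: {A1, A3, A4, S}.
Removed useless symbols: {A2} and every production mentioning them.

S -> w | w w | w S | A3; A1 -> v; A3 -> v | A4 w | w A3; A4 -> v v | v A3 | w | w A1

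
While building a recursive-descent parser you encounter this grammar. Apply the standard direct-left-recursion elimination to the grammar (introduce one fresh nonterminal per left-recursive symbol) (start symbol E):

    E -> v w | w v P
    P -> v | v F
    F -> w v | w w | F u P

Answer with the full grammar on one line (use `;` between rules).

Directly left-recursive nonterminal: F.
For F: α = {u P}, β = {w v, w w}. Rewrite as F → β F' and F' → α F' | ε.

E -> v w | w v P; P -> v | v F; F -> w v F' | w w F'; F' -> u P F' | ε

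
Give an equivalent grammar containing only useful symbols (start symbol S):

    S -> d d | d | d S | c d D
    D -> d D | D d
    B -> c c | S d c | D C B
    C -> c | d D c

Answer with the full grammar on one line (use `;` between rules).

S -> d d | d | d S

Generating nonterminals: {B, C, S}.
Reachable from S after that: {S}.
Removed useless symbols: {B, C, D} and every production mentioning them.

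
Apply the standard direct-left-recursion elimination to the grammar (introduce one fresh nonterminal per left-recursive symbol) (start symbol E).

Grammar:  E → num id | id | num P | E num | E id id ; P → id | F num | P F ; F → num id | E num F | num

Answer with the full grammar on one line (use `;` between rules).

E → num id E' | id E' | num P E'; P → id P' | F num P'; F → num id | E num F | num; E' → num E' | id id E' | eps; P' → F P' | eps

E, P are directly left-recursive.
For E: α = {num, id id}, β = {num id, id, num P}. Rewrite as E → β E' and E' → α E' | ε.
For P: α = {F}, β = {id, F num}. Rewrite as P → β P' and P' → α P' | ε.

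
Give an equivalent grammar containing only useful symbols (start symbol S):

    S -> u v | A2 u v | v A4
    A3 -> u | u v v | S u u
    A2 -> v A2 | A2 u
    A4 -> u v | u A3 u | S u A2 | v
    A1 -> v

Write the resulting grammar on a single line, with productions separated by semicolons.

S -> u v | v A4; A3 -> u | u v v | S u u; A4 -> u v | u A3 u | v

Generating nonterminals: {A1, A3, A4, S}.
Reachable from S after that: {A3, A4, S}.
Removed useless symbols: {A1, A2} and every production mentioning them.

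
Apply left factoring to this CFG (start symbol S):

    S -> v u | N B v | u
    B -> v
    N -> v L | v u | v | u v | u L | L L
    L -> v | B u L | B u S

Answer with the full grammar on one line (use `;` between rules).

S -> v u | N B v | u; B -> v; N -> L L | v N' | u N''; L -> v | B u L'; N' -> L | u | ε; N'' -> v | L; L' -> L | S

N has alternatives sharing prefix 'v': factor to N → v N' with N' → L | u | ε.
N has alternatives sharing prefix 'u': factor to N → u N'' with N'' → v | L.
L has alternatives sharing prefix 'B u': factor to L → B u L' with L' → L | S.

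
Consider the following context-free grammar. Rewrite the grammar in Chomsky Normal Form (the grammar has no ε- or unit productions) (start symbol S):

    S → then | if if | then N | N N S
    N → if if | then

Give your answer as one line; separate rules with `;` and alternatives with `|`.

Introduce a nonterminal for each terminal appearing in a rule of length ≥ 2: X1 → if, X2 → then.
Binarize each right-hand side of length ≥ 3 by chaining fresh nonterminals (Y1, Y2, …): affected rules were S → N N S.

S → then | X1 X1 | X2 N | N Y1; N → X1 X1 | then; X1 → if; X2 → then; Y1 → N S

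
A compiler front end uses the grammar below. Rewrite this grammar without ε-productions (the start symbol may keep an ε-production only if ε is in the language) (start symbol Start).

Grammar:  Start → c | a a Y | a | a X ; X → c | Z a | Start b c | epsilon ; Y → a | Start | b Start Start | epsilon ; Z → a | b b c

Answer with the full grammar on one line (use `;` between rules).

Nullable nonterminals: {X, Y}.
ε ∉ L(G), so no ε-production is kept.
Expand every rule over subsets of its nullable positions: Start → a a Y gives a a Y | a a.

Start → c | a a Y | a a | a | a X; X → c | Z a | Start b c; Y → a | Start | b Start Start; Z → a | b b c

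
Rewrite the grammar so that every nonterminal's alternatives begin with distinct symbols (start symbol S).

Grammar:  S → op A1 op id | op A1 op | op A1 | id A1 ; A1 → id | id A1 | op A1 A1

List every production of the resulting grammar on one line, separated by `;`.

S has alternatives sharing prefix 'op A1': factor to S → op A1 S' with S' → op id | op | ε.
A1 has alternatives sharing prefix 'id': factor to A1 → id A1' with A1' → ε | A1.
S' has alternatives sharing prefix 'op': factor to S' → op S'' with S'' → id | ε.

S → id A1 | op A1 S'; A1 → op A1 A1 | id A1'; S' → ε | op S''; A1' → ε | A1; S'' → id | ε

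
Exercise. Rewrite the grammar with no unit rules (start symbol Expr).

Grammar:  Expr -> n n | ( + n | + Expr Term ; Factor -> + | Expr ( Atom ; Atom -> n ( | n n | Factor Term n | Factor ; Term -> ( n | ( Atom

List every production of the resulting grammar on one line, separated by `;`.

Unit pairs: Atom ⇒* {Factor}.
For each unit pair (A, B), copy every non-unit production of B to A, then drop all unit productions.

Expr -> n n | ( + n | + Expr Term; Factor -> + | Expr ( Atom; Atom -> n ( | n n | Factor Term n | + | Expr ( Atom; Term -> ( n | ( Atom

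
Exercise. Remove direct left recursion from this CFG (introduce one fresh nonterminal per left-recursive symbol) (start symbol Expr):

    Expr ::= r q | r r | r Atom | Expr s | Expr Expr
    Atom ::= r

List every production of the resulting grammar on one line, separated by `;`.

Expr ::= r q Expr1 | r r Expr1 | r Atom Expr1; Atom ::= r; Expr1 ::= s Expr1 | Expr Expr1 | ε

Left recursion appears on Expr.
For Expr: α = {s, Expr}, β = {r q, r r, r Atom}. Rewrite as Expr → β Expr1 and Expr1 → α Expr1 | ε.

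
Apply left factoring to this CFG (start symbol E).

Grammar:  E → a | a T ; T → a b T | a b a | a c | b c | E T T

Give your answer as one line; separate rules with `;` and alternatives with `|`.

E → a E'; T → b c | E T T | a T'; E' → ε | T; T' → c | b T''; T'' → T | a

E has alternatives sharing prefix 'a': factor to E → a E' with E' → ε | T.
T has alternatives sharing prefix 'a': factor to T → a T' with T' → b T | b a | c.
T' has alternatives sharing prefix 'b': factor to T' → b T'' with T'' → T | a.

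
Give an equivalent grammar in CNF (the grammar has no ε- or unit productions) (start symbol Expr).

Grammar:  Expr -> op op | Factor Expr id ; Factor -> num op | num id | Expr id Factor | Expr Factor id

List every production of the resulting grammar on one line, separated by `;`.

Expr -> X1 X1 | Factor Y1; Factor -> X3 X1 | X3 X2 | Expr Y2 | Expr Y3; X1 -> op; X2 -> id; X3 -> num; Y1 -> Expr X2; Y2 -> X2 Factor; Y3 -> Factor X2

Introduce a nonterminal for each terminal appearing in a rule of length ≥ 2: X1 → op, X2 → id, X3 → num.
Binarize each right-hand side of length ≥ 3 by chaining fresh nonterminals (Y1, Y2, …): affected rules were Expr → Factor Expr X2; Factor → Expr X2 Factor; Factor → Expr Factor X2.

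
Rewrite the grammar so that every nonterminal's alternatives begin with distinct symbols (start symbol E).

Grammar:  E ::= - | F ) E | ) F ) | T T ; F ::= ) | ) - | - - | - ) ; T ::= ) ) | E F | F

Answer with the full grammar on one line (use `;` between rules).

E ::= - | F ) E | ) F ) | T T; F ::= ) F' | - F''; T ::= ) ) | E F | F; F' ::= ε | -; F'' ::= - | )

F has alternatives sharing prefix ')': factor to F → ) F' with F' → ε | -.
F has alternatives sharing prefix '-': factor to F → - F'' with F'' → - | ).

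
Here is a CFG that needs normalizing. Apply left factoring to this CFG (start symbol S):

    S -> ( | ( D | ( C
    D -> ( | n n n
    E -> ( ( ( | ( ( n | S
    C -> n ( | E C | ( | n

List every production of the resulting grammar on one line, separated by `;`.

S has alternatives sharing prefix '(': factor to S → ( S' with S' → ε | D | C.
E has alternatives sharing prefix '( (': factor to E → ( ( E' with E' → ( | n.
C has alternatives sharing prefix 'n': factor to C → n C' with C' → ( | ε.

S -> ( S'; D -> ( | n n n; E -> S | ( ( E'; C -> E C | ( | n C'; S' -> ε | D | C; E' -> ( | n; C' -> ( | ε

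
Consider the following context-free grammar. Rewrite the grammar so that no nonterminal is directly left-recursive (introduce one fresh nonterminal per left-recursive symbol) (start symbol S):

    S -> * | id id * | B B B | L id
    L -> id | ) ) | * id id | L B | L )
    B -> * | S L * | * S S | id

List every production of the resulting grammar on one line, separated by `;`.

L is directly left-recursive.
For L: α = {B, )}, β = {id, ) ), * id id}. Rewrite as L → β L' and L' → α L' | ε.

S -> * | id id * | B B B | L id; L -> id L' | ) ) L' | * id id L'; B -> * | S L * | * S S | id; L' -> B L' | ) L' | ε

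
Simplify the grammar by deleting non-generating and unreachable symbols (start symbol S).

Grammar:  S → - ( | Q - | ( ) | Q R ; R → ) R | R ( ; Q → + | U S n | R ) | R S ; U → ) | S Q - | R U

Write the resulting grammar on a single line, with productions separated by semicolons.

S → - ( | Q - | ( ); Q → + | U S n; U → ) | S Q -

Generating nonterminals: {Q, S, U}.
Reachable from S after that: {Q, S, U}.
Removed useless symbols: {R} and every production mentioning them.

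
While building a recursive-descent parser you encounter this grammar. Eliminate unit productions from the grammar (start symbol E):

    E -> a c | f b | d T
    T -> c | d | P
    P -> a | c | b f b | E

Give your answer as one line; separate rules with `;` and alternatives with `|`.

Unit pairs: P ⇒* {E}; T ⇒* {E, P}.
For each unit pair (A, B), copy every non-unit production of B to A, then drop all unit productions.

E -> a c | f b | d T; T -> a c | f b | d T | a | c | b f b | d; P -> a c | f b | d T | a | c | b f b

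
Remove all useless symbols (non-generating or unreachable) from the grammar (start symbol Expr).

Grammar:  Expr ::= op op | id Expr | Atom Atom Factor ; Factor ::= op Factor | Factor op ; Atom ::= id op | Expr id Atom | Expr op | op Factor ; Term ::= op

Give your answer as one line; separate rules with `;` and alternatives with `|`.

Generating nonterminals: {Atom, Expr, Term}.
Reachable from Expr after that: {Expr}.
Removed useless symbols: {Atom, Factor, Term} and every production mentioning them.

Expr ::= op op | id Expr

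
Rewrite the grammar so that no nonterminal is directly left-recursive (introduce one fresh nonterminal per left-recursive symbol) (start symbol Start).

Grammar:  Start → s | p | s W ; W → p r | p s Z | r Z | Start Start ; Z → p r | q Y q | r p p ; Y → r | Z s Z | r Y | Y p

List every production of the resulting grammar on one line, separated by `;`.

Start → s | p | s W; W → p r | p s Z | r Z | Start Start; Z → p r | q Y q | r p p; Y → r Y1 | Z s Z Y1 | r Y Y1; Y1 → p Y1 | eps

Directly left-recursive nonterminal: Y.
For Y: α = {p}, β = {r, Z s Z, r Y}. Rewrite as Y → β Y1 and Y1 → α Y1 | ε.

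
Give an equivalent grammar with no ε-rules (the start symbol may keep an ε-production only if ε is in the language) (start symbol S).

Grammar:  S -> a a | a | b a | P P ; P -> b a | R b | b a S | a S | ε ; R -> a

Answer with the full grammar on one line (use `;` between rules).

S -> a a | a | b a | P P | P | ε; P -> b a | R b | b a S | a S | a; R -> a

Nullable set = {P, S}.
ε ∈ L(G) since S is nullable, so keep S → ε.
For each production, add variants omitting each subset of nullable occurrences: S → P P gives P P | P. P → a S gives a S | a.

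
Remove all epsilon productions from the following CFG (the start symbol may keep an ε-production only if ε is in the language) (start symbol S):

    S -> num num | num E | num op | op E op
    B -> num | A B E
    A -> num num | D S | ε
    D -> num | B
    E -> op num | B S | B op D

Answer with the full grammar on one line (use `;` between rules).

The nullable symbols are {A}.
ε ∉ L(G), so no ε-production is kept.
Add the nullable-subset variants: B → A B E gives A B E | B E.

S -> num num | num E | num op | op E op; B -> num | A B E | B E; A -> num num | D S; D -> num | B; E -> op num | B S | B op D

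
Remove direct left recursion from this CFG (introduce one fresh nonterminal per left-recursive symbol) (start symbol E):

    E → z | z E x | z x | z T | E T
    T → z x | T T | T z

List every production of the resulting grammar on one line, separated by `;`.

E, T are directly left-recursive.
For E: α = {T}, β = {z, z E x, z x, z T}. Rewrite as E → β E' and E' → α E' | ε.
For T: α = {T, z}, β = {z x}. Rewrite as T → β T' and T' → α T' | ε.

E → z E' | z E x E' | z x E' | z T E'; T → z x T'; E' → T E' | ε; T' → T T' | z T' | ε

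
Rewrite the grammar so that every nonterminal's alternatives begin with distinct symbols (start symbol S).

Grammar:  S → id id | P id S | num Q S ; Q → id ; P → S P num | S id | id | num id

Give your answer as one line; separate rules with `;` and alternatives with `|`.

P has alternatives sharing prefix 'S': factor to P → S P' with P' → P num | id.

S → id id | P id S | num Q S; Q → id; P → id | num id | S P'; P' → P num | id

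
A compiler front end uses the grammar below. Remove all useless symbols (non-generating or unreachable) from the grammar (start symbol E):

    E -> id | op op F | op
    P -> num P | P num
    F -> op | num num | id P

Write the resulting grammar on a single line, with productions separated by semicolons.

Generating nonterminals: {E, F}.
Reachable from E after that: {E, F}.
Removed useless symbols: {P} and every production mentioning them.

E -> id | op op F | op; F -> op | num num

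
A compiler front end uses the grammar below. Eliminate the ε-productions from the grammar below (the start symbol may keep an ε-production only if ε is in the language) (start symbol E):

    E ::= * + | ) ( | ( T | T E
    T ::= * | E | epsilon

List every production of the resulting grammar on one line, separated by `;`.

The nullable symbols are {T}.
ε ∉ L(G), so no ε-production is kept.
Expand every rule over subsets of its nullable positions: E → ( T gives ( T | (.

E ::= * + | ) ( | ( T | ( | T E; T ::= * | E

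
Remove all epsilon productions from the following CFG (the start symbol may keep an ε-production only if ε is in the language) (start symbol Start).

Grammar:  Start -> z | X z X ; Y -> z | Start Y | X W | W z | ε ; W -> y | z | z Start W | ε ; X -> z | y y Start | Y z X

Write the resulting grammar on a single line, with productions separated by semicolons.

Nullable set = {W, Y}.
ε ∉ L(G), so no ε-production is kept.
For each production, add variants omitting each subset of nullable occurrences: Y → Start Y gives Start Y | Start. Y → X W gives X W | X. W → z Start W gives z Start W | z Start. X → Y z X gives Y z X | z X.

Start -> z | X z X; Y -> z | Start Y | Start | X W | X | W z; W -> y | z | z Start W | z Start; X -> z | y y Start | Y z X | z X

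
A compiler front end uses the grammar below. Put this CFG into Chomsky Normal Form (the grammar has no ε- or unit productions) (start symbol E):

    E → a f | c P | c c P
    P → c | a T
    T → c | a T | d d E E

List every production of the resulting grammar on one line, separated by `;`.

Introduce a nonterminal for each terminal appearing in a rule of length ≥ 2: X1 → a, X2 → f, X3 → c, X4 → d.
Binarize each right-hand side of length ≥ 3 by chaining fresh nonterminals (Y1, Y2, …): affected rules were E → X3 X3 P; T → X4 X4 E E.

E → X1 X2 | X3 P | X3 Y1; P → c | X1 T; T → c | X1 T | X4 Y2; X1 → a; X2 → f; X3 → c; X4 → d; Y1 → X3 P; Y2 → X4 Y3; Y3 → E E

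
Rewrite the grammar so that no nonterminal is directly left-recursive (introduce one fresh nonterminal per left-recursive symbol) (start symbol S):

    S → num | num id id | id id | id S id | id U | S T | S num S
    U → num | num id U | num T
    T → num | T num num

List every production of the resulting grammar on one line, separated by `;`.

Directly left-recursive nonterminals: S, T.
For S: α = {T, num S}, β = {num, num id id, id id, id S id, id U}. Rewrite as S → β S' and S' → α S' | ε.
For T: α = {num num}, β = {num}. Rewrite as T → β T' and T' → α T' | ε.

S → num S' | num id id S' | id id S' | id S id S' | id U S'; U → num | num id U | num T; T → num T'; S' → T S' | num S S' | ε; T' → num num T' | ε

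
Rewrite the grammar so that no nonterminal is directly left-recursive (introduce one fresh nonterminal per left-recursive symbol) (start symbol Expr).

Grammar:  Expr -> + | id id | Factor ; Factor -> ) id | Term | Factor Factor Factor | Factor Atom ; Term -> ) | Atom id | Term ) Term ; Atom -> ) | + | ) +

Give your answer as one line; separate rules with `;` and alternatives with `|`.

Directly left-recursive nonterminals: Factor, Term.
For Factor: α = {Factor Factor, Atom}, β = {) id, Term}. Rewrite as Factor → β Factor1 and Factor1 → α Factor1 | ε.
For Term: α = {) Term}, β = {), Atom id}. Rewrite as Term → β Term1 and Term1 → α Term1 | ε.

Expr -> + | id id | Factor; Factor -> ) id Factor1 | Term Factor1; Term -> ) Term1 | Atom id Term1; Atom -> ) | + | ) +; Factor1 -> Factor Factor Factor1 | Atom Factor1 | ε; Term1 -> ) Term Term1 | ε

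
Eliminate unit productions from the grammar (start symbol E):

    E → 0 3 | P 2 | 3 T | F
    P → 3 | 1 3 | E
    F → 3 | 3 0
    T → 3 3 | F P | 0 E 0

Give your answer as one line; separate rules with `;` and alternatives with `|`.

E → 0 3 | P 2 | 3 T | 3 | 3 0; P → 0 3 | P 2 | 3 T | 3 | 1 3 | 3 0; F → 3 | 3 0; T → 3 3 | F P | 0 E 0

Unit pairs: E ⇒* {F}; P ⇒* {E, F}.
For each unit pair (A, B), copy every non-unit production of B to A, then drop all unit productions.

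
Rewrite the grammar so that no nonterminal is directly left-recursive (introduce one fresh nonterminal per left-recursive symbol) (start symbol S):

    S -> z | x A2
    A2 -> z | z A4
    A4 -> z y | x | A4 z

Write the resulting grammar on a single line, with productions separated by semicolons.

A4 is directly left-recursive.
For A4: α = {z}, β = {z y, x}. Rewrite as A4 → β A4' and A4' → α A4' | ε.

S -> z | x A2; A2 -> z | z A4; A4 -> z y A4' | x A4'; A4' -> z A4' | ε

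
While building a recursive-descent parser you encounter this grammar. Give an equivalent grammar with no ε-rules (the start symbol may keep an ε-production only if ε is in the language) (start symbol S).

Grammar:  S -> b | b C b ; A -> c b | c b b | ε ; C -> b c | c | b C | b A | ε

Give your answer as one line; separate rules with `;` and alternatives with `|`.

The nullable symbols are {A, C}.
ε ∉ L(G), so no ε-production is kept.
Add the nullable-subset variants: S → b C b gives b C b | b b. C → b C gives b C | b.

S -> b | b C b | b b; A -> c b | c b b; C -> b c | c | b C | b | b A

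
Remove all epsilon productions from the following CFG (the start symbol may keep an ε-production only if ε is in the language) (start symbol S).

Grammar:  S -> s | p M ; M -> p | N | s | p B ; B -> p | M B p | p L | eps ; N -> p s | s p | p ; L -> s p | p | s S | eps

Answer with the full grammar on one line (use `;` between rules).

The nullable symbols are {B, L}.
ε ∉ L(G), so no ε-production is kept.
For each production, add variants omitting each subset of nullable occurrences: B → M B p gives M B p | M p.

S -> s | p M; M -> p | N | s | p B; B -> p | M B p | M p | p L; N -> p s | s p | p; L -> s p | p | s S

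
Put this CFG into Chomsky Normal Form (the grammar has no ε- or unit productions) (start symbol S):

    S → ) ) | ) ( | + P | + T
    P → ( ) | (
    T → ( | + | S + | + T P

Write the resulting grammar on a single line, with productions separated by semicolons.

S → X1 X1 | X1 X2 | X3 P | X3 T; P → X2 X1 | (; T → ( | + | S X3 | X3 Y1; X1 → ); X2 → (; X3 → +; Y1 → T P

Introduce a nonterminal for each terminal appearing in a rule of length ≥ 2: X1 → ), X2 → (, X3 → +.
Binarize each right-hand side of length ≥ 3 by chaining fresh nonterminals (Y1, Y2, …): affected rules were T → X3 T P.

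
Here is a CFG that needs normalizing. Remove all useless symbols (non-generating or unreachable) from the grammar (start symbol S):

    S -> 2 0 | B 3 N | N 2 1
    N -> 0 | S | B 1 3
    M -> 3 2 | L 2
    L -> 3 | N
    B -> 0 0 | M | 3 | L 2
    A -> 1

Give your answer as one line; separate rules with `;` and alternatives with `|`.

S -> 2 0 | B 3 N | N 2 1; N -> 0 | S | B 1 3; M -> 3 2 | L 2; L -> 3 | N; B -> 0 0 | M | 3 | L 2

Generating nonterminals: {A, B, L, M, N, S}.
Reachable from S after that: {B, L, M, N, S}.
Removed useless symbols: {A} and every production mentioning them.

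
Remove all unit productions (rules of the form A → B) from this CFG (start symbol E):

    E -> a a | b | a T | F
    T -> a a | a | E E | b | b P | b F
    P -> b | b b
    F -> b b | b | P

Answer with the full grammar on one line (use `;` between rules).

E -> a a | b | a T | b b; T -> a a | a | E E | b | b P | b F; P -> b | b b; F -> b b | b

Unit pairs: E ⇒* {F, P}; F ⇒* {P}.
Replace each nonterminal's rules with the union of the non-unit rules of every nonterminal it unit-derives.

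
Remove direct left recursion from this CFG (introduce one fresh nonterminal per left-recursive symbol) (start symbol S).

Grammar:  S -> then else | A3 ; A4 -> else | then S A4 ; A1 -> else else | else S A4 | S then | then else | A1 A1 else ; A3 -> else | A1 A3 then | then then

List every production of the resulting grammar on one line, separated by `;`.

S -> then else | A3; A4 -> else | then S A4; A1 -> else else A1' | else S A4 A1' | S then A1' | then else A1'; A3 -> else | A1 A3 then | then then; A1' -> A1 else A1' | ε

Left recursion appears on A1.
For A1: α = {A1 else}, β = {else else, else S A4, S then, then else}. Rewrite as A1 → β A1' and A1' → α A1' | ε.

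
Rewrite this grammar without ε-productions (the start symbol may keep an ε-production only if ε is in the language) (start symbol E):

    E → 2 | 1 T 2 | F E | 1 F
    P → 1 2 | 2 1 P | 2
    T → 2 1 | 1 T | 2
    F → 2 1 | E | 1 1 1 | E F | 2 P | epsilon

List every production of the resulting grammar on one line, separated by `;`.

E → 2 | 1 T 2 | F E | 1 F | 1; P → 1 2 | 2 1 P | 2; T → 2 1 | 1 T | 2; F → 2 1 | E | 1 1 1 | E F | 2 P

The nullable symbols are {F}.
ε ∉ L(G), so no ε-production is kept.
Expand every rule over subsets of its nullable positions: E → 1 F gives 1 F | 1.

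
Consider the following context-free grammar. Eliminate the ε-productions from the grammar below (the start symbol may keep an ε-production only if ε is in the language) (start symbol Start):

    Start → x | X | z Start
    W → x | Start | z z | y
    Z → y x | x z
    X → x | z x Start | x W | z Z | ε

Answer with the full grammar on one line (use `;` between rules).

Nullable set = {Start, W, X}.
ε ∈ L(G) since Start is nullable, so keep Start → ε.
Add the nullable-subset variants: Start → z Start gives z Start | z. X → z x Start gives z x Start | z x.

Start → x | X | z Start | z | ε; W → x | Start | z z | y; Z → y x | x z; X → x | z x Start | z x | x W | z Z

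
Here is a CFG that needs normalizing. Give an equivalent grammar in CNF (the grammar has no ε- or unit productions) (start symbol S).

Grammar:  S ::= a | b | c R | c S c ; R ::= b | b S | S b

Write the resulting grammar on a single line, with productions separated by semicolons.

Introduce a nonterminal for each terminal appearing in a rule of length ≥ 2: X1 → c, X2 → b.
Binarize each right-hand side of length ≥ 3 by chaining fresh nonterminals (Y1, Y2, …): affected rules were S → X1 S X1.

S ::= a | b | X1 R | X1 Y1; R ::= b | X2 S | S X2; X1 ::= c; X2 ::= b; Y1 ::= S X1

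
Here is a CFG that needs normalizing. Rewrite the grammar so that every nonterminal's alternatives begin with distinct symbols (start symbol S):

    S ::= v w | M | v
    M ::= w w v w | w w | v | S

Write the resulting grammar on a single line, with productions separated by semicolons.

S ::= M | v S'; M ::= v | S | w w M'; S' ::= w | epsilon; M' ::= v w | epsilon

S has alternatives sharing prefix 'v': factor to S → v S' with S' → w | ε.
M has alternatives sharing prefix 'w w': factor to M → w w M' with M' → v w | ε.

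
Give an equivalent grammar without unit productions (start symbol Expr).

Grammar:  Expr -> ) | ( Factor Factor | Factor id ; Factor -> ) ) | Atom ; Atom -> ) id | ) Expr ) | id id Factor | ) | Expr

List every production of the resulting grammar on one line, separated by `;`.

Unit pairs: Atom ⇒* {Expr}; Factor ⇒* {Atom, Expr}.
For every A with A ⇒* B via unit rules, add B's non-unit alternatives to A; then delete every rule of the form X → Y.

Expr -> ) | ( Factor Factor | Factor id; Factor -> ) id | ) Expr ) | id id Factor | ) | ) ) | ( Factor Factor | Factor id; Atom -> ) id | ) Expr ) | id id Factor | ) | ( Factor Factor | Factor id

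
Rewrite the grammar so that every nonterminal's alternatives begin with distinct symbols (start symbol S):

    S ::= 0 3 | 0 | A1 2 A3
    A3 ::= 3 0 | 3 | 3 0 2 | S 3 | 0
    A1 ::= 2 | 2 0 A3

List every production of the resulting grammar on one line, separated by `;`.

S has alternatives sharing prefix '0': factor to S → 0 S' with S' → 3 | ε.
A3 has alternatives sharing prefix '3': factor to A3 → 3 A3' with A3' → 0 | ε | 0 2.
A1 has alternatives sharing prefix '2': factor to A1 → 2 A1' with A1' → ε | 0 A3.
A3' has alternatives sharing prefix '0': factor to A3' → 0 A3'' with A3'' → ε | 2.

S ::= A1 2 A3 | 0 S'; A3 ::= S 3 | 0 | 3 A3'; A1 ::= 2 A1'; S' ::= 3 | ε; A3' ::= ε | 0 A3''; A1' ::= ε | 0 A3; A3'' ::= ε | 2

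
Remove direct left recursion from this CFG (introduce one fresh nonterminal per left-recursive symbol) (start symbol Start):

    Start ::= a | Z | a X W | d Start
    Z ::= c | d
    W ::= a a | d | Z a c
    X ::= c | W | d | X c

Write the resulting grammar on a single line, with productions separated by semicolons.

Directly left-recursive nonterminal: X.
For X: α = {c}, β = {c, W, d}. Rewrite as X → β X1 and X1 → α X1 | ε.

Start ::= a | Z | a X W | d Start; Z ::= c | d; W ::= a a | d | Z a c; X ::= c X1 | W X1 | d X1; X1 ::= c X1 | ε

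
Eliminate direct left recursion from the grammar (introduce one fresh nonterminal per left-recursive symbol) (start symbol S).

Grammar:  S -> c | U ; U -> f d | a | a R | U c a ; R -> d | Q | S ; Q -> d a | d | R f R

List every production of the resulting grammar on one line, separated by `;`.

Directly left-recursive nonterminal: U.
For U: α = {c a}, β = {f d, a, a R}. Rewrite as U → β U' and U' → α U' | ε.

S -> c | U; U -> f d U' | a U' | a R U'; R -> d | Q | S; Q -> d a | d | R f R; U' -> c a U' | ε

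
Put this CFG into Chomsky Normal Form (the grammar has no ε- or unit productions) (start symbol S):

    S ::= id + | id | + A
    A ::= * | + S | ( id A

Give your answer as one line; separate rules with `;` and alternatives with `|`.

Introduce a nonterminal for each terminal appearing in a rule of length ≥ 2: X1 → id, X2 → +, X3 → (.
Binarize each right-hand side of length ≥ 3 by chaining fresh nonterminals (Y1, Y2, …): affected rules were A → X3 X1 A.

S ::= X1 X2 | id | X2 A; A ::= * | X2 S | X3 Y1; X1 ::= id; X2 ::= +; X3 ::= (; Y1 ::= X1 A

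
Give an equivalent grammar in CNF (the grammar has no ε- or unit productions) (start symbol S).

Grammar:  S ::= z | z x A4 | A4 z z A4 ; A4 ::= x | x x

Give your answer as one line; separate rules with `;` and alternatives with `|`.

S ::= z | X1 Y1 | A4 Y2; A4 ::= x | X2 X2; X1 ::= z; X2 ::= x; Y1 ::= X2 A4; Y2 ::= X1 Y3; Y3 ::= X1 A4

Introduce a nonterminal for each terminal appearing in a rule of length ≥ 2: X1 → z, X2 → x.
Binarize each right-hand side of length ≥ 3 by chaining fresh nonterminals (Y1, Y2, …): affected rules were S → X1 X2 A4; S → A4 X1 X1 A4.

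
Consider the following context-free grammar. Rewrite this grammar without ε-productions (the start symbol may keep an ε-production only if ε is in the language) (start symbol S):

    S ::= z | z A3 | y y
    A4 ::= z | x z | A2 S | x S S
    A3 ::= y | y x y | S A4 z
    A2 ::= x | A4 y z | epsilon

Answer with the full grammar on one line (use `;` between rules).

S ::= z | z A3 | y y; A4 ::= z | x z | A2 S | S | x S S; A3 ::= y | y x y | S A4 z; A2 ::= x | A4 y z

Nullable nonterminals: {A2}.
ε ∉ L(G), so no ε-production is kept.
For each production, add variants omitting each subset of nullable occurrences: A4 → A2 S gives A2 S | S.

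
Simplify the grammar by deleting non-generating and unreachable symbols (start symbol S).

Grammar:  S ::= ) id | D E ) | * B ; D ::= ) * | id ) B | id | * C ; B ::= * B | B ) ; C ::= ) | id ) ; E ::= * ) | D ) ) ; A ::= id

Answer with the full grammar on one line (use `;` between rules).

S ::= ) id | D E ); D ::= ) * | id | * C; C ::= ) | id ); E ::= * ) | D ) )

Generating nonterminals: {A, C, D, E, S}.
Reachable from S after that: {C, D, E, S}.
Removed useless symbols: {A, B} and every production mentioning them.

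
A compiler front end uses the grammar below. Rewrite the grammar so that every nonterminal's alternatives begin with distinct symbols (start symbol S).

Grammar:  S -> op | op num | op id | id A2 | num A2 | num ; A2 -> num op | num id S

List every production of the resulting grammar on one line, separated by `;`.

S has alternatives sharing prefix 'op': factor to S → op S' with S' → ε | num | id.
S has alternatives sharing prefix 'num': factor to S → num S'' with S'' → A2 | ε.
A2 has alternatives sharing prefix 'num': factor to A2 → num A2' with A2' → op | id S.

S -> id A2 | op S' | num S''; A2 -> num A2'; S' -> eps | num | id; S'' -> A2 | eps; A2' -> op | id S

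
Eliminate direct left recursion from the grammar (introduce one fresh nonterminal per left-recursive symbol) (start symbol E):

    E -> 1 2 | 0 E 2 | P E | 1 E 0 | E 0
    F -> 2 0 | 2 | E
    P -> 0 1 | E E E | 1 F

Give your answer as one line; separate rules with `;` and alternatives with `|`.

E -> 1 2 E' | 0 E 2 E' | P E E' | 1 E 0 E'; F -> 2 0 | 2 | E; P -> 0 1 | E E E | 1 F; E' -> 0 E' | ε

E is directly left-recursive.
For E: α = {0}, β = {1 2, 0 E 2, P E, 1 E 0}. Rewrite as E → β E' and E' → α E' | ε.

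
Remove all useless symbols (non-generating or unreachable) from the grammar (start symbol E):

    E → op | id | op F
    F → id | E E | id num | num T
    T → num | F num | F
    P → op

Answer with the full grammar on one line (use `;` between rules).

E → op | id | op F; F → id | E E | id num | num T; T → num | F num | F

Generating nonterminals: {E, F, P, T}.
Reachable from E after that: {E, F, T}.
Removed useless symbols: {P} and every production mentioning them.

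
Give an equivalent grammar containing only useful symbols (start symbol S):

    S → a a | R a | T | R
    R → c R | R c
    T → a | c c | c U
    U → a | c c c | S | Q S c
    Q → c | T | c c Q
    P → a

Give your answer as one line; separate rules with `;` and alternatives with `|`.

S → a a | T; T → a | c c | c U; U → a | c c c | S | Q S c; Q → c | T | c c Q

Generating nonterminals: {P, Q, S, T, U}.
Reachable from S after that: {Q, S, T, U}.
Removed useless symbols: {P, R} and every production mentioning them.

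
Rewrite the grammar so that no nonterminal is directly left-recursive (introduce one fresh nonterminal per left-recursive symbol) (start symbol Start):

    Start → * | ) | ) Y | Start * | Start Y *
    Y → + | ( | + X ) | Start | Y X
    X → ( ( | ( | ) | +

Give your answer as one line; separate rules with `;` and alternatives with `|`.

Start, Y are directly left-recursive.
For Start: α = {*, Y *}, β = {*, ), ) Y}. Rewrite as Start → β Start1 and Start1 → α Start1 | ε.
For Y: α = {X}, β = {+, (, + X ), Start}. Rewrite as Y → β Y1 and Y1 → α Y1 | ε.

Start → * Start1 | ) Start1 | ) Y Start1; Y → + Y1 | ( Y1 | + X ) Y1 | Start Y1; X → ( ( | ( | ) | +; Start1 → * Start1 | Y * Start1 | ε; Y1 → X Y1 | ε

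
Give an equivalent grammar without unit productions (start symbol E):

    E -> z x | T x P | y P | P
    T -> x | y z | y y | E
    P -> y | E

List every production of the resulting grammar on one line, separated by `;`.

E -> z x | T x P | y P | y; T -> z x | T x P | y P | y | x | y z | y y; P -> z x | T x P | y P | y

Unit pairs: E ⇒* {P}; P ⇒* {E}; T ⇒* {E, P}.
For every A with A ⇒* B via unit rules, add B's non-unit alternatives to A; then delete every rule of the form X → Y.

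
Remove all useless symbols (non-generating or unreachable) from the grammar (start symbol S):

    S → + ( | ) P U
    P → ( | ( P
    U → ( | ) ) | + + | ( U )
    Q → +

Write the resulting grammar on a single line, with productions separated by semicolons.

S → + ( | ) P U; P → ( | ( P; U → ( | ) ) | + + | ( U )

Generating nonterminals: {P, Q, S, U}.
Reachable from S after that: {P, S, U}.
Removed useless symbols: {Q} and every production mentioning them.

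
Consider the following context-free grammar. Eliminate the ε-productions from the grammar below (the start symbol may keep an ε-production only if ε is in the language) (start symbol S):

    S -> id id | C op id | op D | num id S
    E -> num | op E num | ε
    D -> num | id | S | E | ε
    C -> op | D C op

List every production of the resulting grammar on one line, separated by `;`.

The nullable symbols are {D, E}.
ε ∉ L(G), so no ε-production is kept.
Add the nullable-subset variants: S → op D gives op D | op. E → op E num gives op E num | op num. C → D C op gives D C op | C op.

S -> id id | C op id | op D | op | num id S; E -> num | op E num | op num; D -> num | id | S | E; C -> op | D C op | C op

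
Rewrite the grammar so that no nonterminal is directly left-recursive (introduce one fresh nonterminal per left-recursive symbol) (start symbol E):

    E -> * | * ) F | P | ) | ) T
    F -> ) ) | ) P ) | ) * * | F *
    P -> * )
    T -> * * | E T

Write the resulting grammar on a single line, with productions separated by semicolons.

E -> * | * ) F | P | ) | ) T; F -> ) ) F' | ) P ) F' | ) * * F'; P -> * ); T -> * * | E T; F' -> * F' | ε

Directly left-recursive nonterminal: F.
For F: α = {*}, β = {) ), ) P ), ) * *}. Rewrite as F → β F' and F' → α F' | ε.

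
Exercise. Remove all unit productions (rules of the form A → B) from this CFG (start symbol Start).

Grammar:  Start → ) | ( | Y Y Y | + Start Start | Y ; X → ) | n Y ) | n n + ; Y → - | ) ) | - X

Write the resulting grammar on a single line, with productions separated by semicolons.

Start → ) | ( | Y Y Y | + Start Start | - | ) ) | - X; X → ) | n Y ) | n n +; Y → - | ) ) | - X

Unit pairs: Start ⇒* {Y}.
For every A with A ⇒* B via unit rules, add B's non-unit alternatives to A; then delete every rule of the form X → Y.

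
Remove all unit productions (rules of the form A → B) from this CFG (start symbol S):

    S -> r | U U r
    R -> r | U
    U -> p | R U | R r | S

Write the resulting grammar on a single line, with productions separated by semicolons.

S -> r | U U r; R -> p | R U | R r | r | U U r; U -> p | R U | R r | r | U U r

Unit pairs: R ⇒* {S, U}; U ⇒* {S}.
Replace each nonterminal's rules with the union of the non-unit rules of every nonterminal it unit-derives.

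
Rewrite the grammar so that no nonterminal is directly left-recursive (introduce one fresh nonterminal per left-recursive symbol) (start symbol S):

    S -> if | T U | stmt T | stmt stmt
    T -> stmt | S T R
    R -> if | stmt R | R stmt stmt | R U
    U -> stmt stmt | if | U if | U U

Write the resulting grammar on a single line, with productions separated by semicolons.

S -> if | T U | stmt T | stmt stmt; T -> stmt | S T R; R -> if R' | stmt R R'; U -> stmt stmt U' | if U'; R' -> stmt stmt R' | U R' | ε; U' -> if U' | U U' | ε

Directly left-recursive nonterminals: R, U.
For R: α = {stmt stmt, U}, β = {if, stmt R}. Rewrite as R → β R' and R' → α R' | ε.
For U: α = {if, U}, β = {stmt stmt, if}. Rewrite as U → β U' and U' → α U' | ε.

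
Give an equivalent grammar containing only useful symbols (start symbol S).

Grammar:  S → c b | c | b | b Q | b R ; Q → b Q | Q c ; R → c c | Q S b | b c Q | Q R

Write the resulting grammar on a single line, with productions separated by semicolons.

S → c b | c | b | b R; R → c c

Generating nonterminals: {R, S}.
Reachable from S after that: {R, S}.
Removed useless symbols: {Q} and every production mentioning them.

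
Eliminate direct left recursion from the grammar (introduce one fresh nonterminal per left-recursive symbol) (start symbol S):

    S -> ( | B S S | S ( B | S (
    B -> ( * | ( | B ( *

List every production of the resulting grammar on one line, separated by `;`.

Directly left-recursive nonterminals: S, B.
For S: α = {( B, (}, β = {(, B S S}. Rewrite as S → β S' and S' → α S' | ε.
For B: α = {( *}, β = {( *, (}. Rewrite as B → β B' and B' → α B' | ε.

S -> ( S' | B S S S'; B -> ( * B' | ( B'; S' -> ( B S' | ( S' | ε; B' -> ( * B' | ε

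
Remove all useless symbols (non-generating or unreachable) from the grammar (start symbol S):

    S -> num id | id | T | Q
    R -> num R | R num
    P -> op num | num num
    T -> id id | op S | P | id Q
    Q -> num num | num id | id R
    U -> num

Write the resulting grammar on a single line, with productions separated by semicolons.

Generating nonterminals: {P, Q, S, T, U}.
Reachable from S after that: {P, Q, S, T}.
Removed useless symbols: {R, U} and every production mentioning them.

S -> num id | id | T | Q; P -> op num | num num; T -> id id | op S | P | id Q; Q -> num num | num id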